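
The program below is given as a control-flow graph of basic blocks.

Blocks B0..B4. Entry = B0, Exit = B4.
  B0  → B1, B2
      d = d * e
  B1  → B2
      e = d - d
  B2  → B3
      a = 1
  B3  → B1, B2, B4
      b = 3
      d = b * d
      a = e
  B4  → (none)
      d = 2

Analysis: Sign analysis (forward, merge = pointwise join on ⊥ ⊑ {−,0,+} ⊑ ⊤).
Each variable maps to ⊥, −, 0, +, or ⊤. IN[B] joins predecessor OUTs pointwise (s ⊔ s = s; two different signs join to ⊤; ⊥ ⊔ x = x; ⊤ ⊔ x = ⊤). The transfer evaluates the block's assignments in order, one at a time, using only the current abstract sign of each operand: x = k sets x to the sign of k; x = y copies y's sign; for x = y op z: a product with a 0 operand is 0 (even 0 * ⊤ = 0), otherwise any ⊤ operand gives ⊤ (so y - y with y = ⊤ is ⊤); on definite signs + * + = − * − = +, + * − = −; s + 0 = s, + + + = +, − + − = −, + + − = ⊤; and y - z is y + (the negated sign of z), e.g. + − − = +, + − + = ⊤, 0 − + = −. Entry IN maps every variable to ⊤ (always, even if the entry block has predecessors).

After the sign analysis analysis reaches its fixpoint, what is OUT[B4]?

Answer: {a: ⊤, b: +, c: ⊤, d: +, e: ⊤, f: ⊤}

Derivation:
Fixpoint table:
  B0: | IN=(all ⊤) | OUT=(all ⊤)
  B1: | IN=(all ⊤) | OUT=(all ⊤)
  B2: | IN=(all ⊤) | OUT={a:+; rest ⊤}
  B3: | IN={a:+; rest ⊤} | OUT={b:+; rest ⊤}
  B4: | IN={b:+; rest ⊤} | OUT={b:+, d:+; rest ⊤}

Merge at B4: IN[B4] = OUT[B3] = {a: ⊤, b: +, c: ⊤, d: ⊤, e: ⊤, f: ⊤}
Applying B4's transfer function to that IN value gives OUT[B4] (row B4 above).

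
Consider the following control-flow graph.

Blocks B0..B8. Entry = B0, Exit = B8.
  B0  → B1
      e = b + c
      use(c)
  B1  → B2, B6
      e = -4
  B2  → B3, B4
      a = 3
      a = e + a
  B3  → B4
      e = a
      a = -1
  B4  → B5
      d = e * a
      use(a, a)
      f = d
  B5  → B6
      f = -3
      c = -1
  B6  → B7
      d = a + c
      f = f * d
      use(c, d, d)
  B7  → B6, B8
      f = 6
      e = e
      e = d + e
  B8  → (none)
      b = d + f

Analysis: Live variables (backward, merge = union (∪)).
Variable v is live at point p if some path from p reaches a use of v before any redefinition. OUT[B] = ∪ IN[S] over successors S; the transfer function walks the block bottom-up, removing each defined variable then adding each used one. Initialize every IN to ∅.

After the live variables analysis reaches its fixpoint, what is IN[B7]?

Converged values:
  B0:   IN={a, b, c, f}   OUT={a, c, f}
  B1:   IN={a, c, f}   OUT={a, c, e, f}
  B2:   IN={e}   OUT={a, e}
  B3:   IN={a}   OUT={a, e}
  B4:   IN={a, e}   OUT={a, e}
  B5:   IN={a, e}   OUT={a, c, e, f}
  B6:   IN={a, c, e, f}   OUT={a, c, d, e}
  B7:   IN={a, c, d, e}   OUT={a, c, d, e, f}
  B8:   IN={d, f}   OUT={}

Merge at B7: OUT[B7] = IN[B6] ⊔ IN[B8] = {a, c, d, e, f}
Applying B7's transfer function to that OUT value gives IN[B7] (row B7 above).

Answer: {a, c, d, e}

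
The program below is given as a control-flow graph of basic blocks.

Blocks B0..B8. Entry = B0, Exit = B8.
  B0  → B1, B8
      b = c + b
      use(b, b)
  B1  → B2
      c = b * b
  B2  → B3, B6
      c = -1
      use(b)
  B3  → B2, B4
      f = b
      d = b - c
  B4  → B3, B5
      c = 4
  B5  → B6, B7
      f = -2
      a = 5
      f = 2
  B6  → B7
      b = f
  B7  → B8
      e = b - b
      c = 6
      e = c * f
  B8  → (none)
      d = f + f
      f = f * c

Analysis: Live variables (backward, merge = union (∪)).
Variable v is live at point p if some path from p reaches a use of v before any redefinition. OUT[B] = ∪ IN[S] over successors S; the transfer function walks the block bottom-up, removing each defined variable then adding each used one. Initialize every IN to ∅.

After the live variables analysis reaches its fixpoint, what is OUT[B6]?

Per-block solution:
  B0: | IN={b, c, f} | OUT={b, c, f}
  B1: | IN={b, f} | OUT={b, f}
  B2: | IN={b, f} | OUT={b, c, f}
  B3: | IN={b, c} | OUT={b, f}
  B4: | IN={b} | OUT={b, c}
  B5: | IN={b} | OUT={b, f}
  B6: | IN={f} | OUT={b, f}
  B7: | IN={b, f} | OUT={c, f}
  B8: | IN={c, f} | OUT={}

Merge at B6: OUT[B6] = IN[B7] = {b, f}

Answer: {b, f}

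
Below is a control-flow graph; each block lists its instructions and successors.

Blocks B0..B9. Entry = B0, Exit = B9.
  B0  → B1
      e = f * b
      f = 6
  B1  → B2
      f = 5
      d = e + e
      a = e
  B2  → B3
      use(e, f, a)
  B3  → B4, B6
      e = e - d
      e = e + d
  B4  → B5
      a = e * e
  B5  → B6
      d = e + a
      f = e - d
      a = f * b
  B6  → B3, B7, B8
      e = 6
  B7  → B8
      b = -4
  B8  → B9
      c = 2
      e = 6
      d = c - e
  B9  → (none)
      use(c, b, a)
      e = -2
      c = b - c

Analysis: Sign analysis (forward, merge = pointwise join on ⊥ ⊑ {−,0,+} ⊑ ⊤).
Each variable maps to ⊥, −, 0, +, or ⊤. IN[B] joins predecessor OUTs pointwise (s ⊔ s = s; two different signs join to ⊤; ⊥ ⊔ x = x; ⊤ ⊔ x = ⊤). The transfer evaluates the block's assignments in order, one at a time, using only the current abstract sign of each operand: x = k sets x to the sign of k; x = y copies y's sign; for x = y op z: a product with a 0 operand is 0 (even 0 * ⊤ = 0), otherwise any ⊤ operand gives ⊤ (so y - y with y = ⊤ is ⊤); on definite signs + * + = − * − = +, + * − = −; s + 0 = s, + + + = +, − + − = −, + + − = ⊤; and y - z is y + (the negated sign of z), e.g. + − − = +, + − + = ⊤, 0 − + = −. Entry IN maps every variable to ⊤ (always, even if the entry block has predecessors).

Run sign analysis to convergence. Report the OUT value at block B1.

Answer: {a: ⊤, b: ⊤, c: ⊤, d: ⊤, e: ⊤, f: +}

Working:
Per-block solution:
  B0:   IN=(all ⊤)   OUT={f:+; rest ⊤}
  B1:   IN={f:+; rest ⊤}   OUT={f:+; rest ⊤}
  B2:   IN={f:+; rest ⊤}   OUT={f:+; rest ⊤}
  B3:   IN=(all ⊤)   OUT=(all ⊤)
  B4:   IN=(all ⊤)   OUT=(all ⊤)
  B5:   IN=(all ⊤)   OUT=(all ⊤)
  B6:   IN=(all ⊤)   OUT={e:+; rest ⊤}
  B7:   IN={e:+; rest ⊤}   OUT={b:-, e:+; rest ⊤}
  B8:   IN={e:+; rest ⊤}   OUT={c:+, e:+; rest ⊤}
  B9:   IN={c:+, e:+; rest ⊤}   OUT={e:-; rest ⊤}

Merge at B1: IN[B1] = OUT[B0] = {a: ⊤, b: ⊤, c: ⊤, d: ⊤, e: ⊤, f: +}
Applying B1's transfer function to that IN value gives OUT[B1] (row B1 above).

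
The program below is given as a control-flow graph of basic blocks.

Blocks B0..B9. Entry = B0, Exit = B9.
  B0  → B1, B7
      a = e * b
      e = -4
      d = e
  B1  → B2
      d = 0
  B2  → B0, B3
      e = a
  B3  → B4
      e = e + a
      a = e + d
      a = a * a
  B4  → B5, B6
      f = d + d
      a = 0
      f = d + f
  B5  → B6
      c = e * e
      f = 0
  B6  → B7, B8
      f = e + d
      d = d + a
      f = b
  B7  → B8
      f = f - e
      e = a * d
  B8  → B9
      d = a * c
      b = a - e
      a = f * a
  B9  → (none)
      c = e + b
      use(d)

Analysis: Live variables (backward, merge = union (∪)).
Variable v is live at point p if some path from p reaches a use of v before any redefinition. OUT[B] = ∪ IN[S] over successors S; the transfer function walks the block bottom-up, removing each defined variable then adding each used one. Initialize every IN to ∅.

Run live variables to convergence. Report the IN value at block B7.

Fixpoint table:
  B0:  IN={b, c, e, f}  OUT={a, b, c, d, e, f}
  B1:  IN={a, b, c, f}  OUT={a, b, c, d, f}
  B2:  IN={a, b, c, d, f}  OUT={a, b, c, d, e, f}
  B3:  IN={a, b, c, d, e}  OUT={b, c, d, e}
  B4:  IN={b, c, d, e}  OUT={a, b, c, d, e}
  B5:  IN={a, b, d, e}  OUT={a, b, c, d, e}
  B6:  IN={a, b, c, d, e}  OUT={a, c, d, e, f}
  B7:  IN={a, c, d, e, f}  OUT={a, c, e, f}
  B8:  IN={a, c, e, f}  OUT={b, d, e}
  B9:  IN={b, d, e}  OUT={}

Merge at B7: OUT[B7] = IN[B8] = {a, c, e, f}
Applying B7's transfer function to that OUT value gives IN[B7] (row B7 above).

Answer: {a, c, d, e, f}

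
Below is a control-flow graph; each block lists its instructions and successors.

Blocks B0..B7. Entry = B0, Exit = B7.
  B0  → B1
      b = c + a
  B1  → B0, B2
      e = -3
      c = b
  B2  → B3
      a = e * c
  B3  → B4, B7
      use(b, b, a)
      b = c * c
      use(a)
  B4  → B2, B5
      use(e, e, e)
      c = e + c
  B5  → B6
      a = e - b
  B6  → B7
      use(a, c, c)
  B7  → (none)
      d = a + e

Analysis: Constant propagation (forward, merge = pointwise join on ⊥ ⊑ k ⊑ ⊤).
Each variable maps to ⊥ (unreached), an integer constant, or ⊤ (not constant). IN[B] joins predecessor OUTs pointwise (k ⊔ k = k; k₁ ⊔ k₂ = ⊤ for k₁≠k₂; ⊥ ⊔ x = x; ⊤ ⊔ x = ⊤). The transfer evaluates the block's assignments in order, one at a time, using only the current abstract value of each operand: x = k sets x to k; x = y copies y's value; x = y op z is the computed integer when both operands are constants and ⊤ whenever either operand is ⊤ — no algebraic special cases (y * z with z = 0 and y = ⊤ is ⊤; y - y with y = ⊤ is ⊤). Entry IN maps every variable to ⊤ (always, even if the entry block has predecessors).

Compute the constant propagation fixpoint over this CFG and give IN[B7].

Per-block solution:
  B0:   IN=(all ⊤)   OUT=(all ⊤)
  B1:   IN=(all ⊤)   OUT={e:-3; rest ⊤}
  B2:   IN={e:-3; rest ⊤}   OUT={e:-3; rest ⊤}
  B3:   IN={e:-3; rest ⊤}   OUT={e:-3; rest ⊤}
  B4:   IN={e:-3; rest ⊤}   OUT={e:-3; rest ⊤}
  B5:   IN={e:-3; rest ⊤}   OUT={e:-3; rest ⊤}
  B6:   IN={e:-3; rest ⊤}   OUT={e:-3; rest ⊤}
  B7:   IN={e:-3; rest ⊤}   OUT={e:-3; rest ⊤}

Merge at B7: IN[B7] = OUT[B3] ⊔ OUT[B6] = {a: ⊤, b: ⊤, c: ⊤, d: ⊤, e: -3, f: ⊤}

Answer: {a: ⊤, b: ⊤, c: ⊤, d: ⊤, e: -3, f: ⊤}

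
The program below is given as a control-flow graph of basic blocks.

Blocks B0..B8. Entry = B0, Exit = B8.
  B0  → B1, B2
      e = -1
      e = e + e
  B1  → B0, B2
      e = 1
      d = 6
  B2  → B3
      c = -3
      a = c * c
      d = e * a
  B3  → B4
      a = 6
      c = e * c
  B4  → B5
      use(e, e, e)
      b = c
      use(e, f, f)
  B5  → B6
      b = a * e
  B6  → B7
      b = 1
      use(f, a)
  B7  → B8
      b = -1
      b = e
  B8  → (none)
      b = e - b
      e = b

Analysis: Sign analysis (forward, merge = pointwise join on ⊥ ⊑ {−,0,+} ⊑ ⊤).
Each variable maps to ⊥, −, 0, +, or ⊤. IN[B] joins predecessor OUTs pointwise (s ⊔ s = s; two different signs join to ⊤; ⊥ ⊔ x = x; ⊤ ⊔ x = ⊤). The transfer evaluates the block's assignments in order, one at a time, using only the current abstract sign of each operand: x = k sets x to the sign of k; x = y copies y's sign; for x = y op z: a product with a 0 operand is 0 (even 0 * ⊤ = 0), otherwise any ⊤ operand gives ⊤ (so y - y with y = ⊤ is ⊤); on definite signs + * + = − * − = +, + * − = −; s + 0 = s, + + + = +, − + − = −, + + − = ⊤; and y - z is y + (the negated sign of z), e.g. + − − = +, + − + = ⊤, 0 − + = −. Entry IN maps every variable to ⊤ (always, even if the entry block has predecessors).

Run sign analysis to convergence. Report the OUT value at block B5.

Per-block solution:
  B0:  IN=(all ⊤)  OUT={e:-; rest ⊤}
  B1:  IN={e:-; rest ⊤}  OUT={d:+, e:+; rest ⊤}
  B2:  IN=(all ⊤)  OUT={a:+, c:-; rest ⊤}
  B3:  IN={a:+, c:-; rest ⊤}  OUT={a:+; rest ⊤}
  B4:  IN={a:+; rest ⊤}  OUT={a:+; rest ⊤}
  B5:  IN={a:+; rest ⊤}  OUT={a:+; rest ⊤}
  B6:  IN={a:+; rest ⊤}  OUT={a:+, b:+; rest ⊤}
  B7:  IN={a:+, b:+; rest ⊤}  OUT={a:+; rest ⊤}
  B8:  IN={a:+; rest ⊤}  OUT={a:+; rest ⊤}

Merge at B5: IN[B5] = OUT[B4] = {a: +, b: ⊤, c: ⊤, d: ⊤, e: ⊤, f: ⊤}
Applying B5's transfer function to that IN value gives OUT[B5] (row B5 above).

Answer: {a: +, b: ⊤, c: ⊤, d: ⊤, e: ⊤, f: ⊤}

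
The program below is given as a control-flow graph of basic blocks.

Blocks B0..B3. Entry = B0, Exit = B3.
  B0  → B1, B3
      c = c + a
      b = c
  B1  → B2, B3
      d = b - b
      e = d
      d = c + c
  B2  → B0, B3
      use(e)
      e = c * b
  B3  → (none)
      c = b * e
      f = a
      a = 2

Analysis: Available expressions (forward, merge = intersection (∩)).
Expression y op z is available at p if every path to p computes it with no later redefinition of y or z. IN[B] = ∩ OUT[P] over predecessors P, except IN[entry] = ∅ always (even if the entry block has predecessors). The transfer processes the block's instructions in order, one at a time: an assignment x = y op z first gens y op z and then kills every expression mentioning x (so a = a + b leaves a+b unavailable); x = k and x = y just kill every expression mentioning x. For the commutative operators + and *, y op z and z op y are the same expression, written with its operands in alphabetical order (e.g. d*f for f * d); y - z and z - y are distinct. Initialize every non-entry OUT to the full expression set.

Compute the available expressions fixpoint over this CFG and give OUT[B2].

Fixpoint table:
  B0:   IN={}   OUT={}
  B1:   IN={}   OUT={b-b, c+c}
  B2:   IN={b-b, c+c}   OUT={b*c, b-b, c+c}
  B3:   IN={}   OUT={b*e}

Merge at B2: IN[B2] = OUT[B1] = {b-b, c+c}
Applying B2's transfer function to that IN value gives OUT[B2] (row B2 above).

Answer: {b*c, b-b, c+c}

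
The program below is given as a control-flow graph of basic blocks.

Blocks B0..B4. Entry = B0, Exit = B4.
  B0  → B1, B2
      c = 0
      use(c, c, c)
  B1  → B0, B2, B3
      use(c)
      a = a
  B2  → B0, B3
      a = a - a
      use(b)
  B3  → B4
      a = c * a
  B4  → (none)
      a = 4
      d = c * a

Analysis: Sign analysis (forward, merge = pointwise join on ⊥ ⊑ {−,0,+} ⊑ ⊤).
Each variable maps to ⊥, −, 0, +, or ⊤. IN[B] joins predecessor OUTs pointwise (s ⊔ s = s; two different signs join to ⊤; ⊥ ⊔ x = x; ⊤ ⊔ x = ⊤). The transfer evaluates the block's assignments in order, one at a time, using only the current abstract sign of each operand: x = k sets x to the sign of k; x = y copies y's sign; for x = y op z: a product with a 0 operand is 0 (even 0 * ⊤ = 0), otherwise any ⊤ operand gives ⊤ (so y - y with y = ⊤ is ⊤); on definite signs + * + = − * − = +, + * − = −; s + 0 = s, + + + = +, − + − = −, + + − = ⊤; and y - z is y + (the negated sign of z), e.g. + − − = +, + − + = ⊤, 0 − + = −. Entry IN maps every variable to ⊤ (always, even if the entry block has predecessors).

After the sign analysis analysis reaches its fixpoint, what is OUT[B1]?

Answer: {a: ⊤, b: ⊤, c: 0, d: ⊤, e: ⊤, f: ⊤}

Derivation:
Per-block solution:
  B0: | IN=(all ⊤) | OUT={c:0; rest ⊤}
  B1: | IN={c:0; rest ⊤} | OUT={c:0; rest ⊤}
  B2: | IN={c:0; rest ⊤} | OUT={c:0; rest ⊤}
  B3: | IN={c:0; rest ⊤} | OUT={a:0, c:0; rest ⊤}
  B4: | IN={a:0, c:0; rest ⊤} | OUT={a:+, c:0, d:0; rest ⊤}

Merge at B1: IN[B1] = OUT[B0] = {a: ⊤, b: ⊤, c: 0, d: ⊤, e: ⊤, f: ⊤}
Applying B1's transfer function to that IN value gives OUT[B1] (row B1 above).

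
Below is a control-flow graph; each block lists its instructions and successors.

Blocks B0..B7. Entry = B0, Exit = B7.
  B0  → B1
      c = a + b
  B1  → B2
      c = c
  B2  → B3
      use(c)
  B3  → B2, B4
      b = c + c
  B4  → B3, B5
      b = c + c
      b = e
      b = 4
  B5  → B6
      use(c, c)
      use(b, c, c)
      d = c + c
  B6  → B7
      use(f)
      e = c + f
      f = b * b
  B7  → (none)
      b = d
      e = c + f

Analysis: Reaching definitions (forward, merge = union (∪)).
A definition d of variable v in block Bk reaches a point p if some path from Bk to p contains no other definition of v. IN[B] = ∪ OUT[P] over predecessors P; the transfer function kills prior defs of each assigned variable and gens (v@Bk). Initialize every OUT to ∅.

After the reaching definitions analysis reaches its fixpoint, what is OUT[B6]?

Per-block solution:
  B0:  IN={}  OUT={c@B0}
  B1:  IN={c@B0}  OUT={c@B1}
  B2:  IN={b@B3, c@B1}  OUT={b@B3, c@B1}
  B3:  IN={b@B3, b@B4, c@B1}  OUT={b@B3, c@B1}
  B4:  IN={b@B3, c@B1}  OUT={b@B4, c@B1}
  B5:  IN={b@B4, c@B1}  OUT={b@B4, c@B1, d@B5}
  B6:  IN={b@B4, c@B1, d@B5}  OUT={b@B4, c@B1, d@B5, e@B6, f@B6}
  B7:  IN={b@B4, c@B1, d@B5, e@B6, f@B6}  OUT={b@B7, c@B1, d@B5, e@B7, f@B6}

Merge at B6: IN[B6] = OUT[B5] = {b@B4, c@B1, d@B5}
Applying B6's transfer function to that IN value gives OUT[B6] (row B6 above).

Answer: {b@B4, c@B1, d@B5, e@B6, f@B6}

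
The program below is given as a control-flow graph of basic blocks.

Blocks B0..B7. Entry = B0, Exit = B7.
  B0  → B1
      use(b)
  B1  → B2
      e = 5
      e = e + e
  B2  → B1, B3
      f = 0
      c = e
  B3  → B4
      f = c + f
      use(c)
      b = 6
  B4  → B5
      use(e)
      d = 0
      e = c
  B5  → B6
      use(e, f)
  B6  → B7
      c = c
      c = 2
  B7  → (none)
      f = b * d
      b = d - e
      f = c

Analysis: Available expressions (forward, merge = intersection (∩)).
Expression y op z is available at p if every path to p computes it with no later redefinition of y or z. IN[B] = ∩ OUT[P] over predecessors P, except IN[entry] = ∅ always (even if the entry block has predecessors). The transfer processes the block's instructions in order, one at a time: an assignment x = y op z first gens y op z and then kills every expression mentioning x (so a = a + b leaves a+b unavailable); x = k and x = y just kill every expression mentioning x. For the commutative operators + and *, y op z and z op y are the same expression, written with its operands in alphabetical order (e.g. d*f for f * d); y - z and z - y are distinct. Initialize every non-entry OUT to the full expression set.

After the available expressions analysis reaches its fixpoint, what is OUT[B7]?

Converged values:
  B0:   IN={}   OUT={}
  B1:   IN={}   OUT={}
  B2:   IN={}   OUT={}
  B3:   IN={}   OUT={}
  B4:   IN={}   OUT={}
  B5:   IN={}   OUT={}
  B6:   IN={}   OUT={}
  B7:   IN={}   OUT={d-e}

Merge at B7: IN[B7] = OUT[B6] = {}
Applying B7's transfer function to that IN value gives OUT[B7] (row B7 above).

Answer: {d-e}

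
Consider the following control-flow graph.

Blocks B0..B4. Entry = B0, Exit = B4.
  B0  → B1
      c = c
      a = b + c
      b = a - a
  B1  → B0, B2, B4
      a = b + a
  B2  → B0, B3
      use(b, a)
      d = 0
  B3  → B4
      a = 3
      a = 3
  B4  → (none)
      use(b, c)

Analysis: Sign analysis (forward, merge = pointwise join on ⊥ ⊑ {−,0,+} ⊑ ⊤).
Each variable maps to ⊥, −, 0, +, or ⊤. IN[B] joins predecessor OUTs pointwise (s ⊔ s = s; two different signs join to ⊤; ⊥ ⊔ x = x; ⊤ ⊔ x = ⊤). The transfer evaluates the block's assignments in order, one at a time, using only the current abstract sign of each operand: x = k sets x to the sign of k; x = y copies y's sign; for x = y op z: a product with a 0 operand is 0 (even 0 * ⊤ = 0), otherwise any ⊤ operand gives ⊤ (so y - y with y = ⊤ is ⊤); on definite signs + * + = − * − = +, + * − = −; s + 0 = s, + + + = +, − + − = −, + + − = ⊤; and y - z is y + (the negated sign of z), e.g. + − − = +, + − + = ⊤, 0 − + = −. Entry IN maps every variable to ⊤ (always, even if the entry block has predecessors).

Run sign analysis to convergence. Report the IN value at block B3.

Answer: {a: ⊤, b: ⊤, c: ⊤, d: 0, e: ⊤, f: ⊤}

Derivation:
Fixpoint table:
  B0:  IN=(all ⊤)  OUT=(all ⊤)
  B1:  IN=(all ⊤)  OUT=(all ⊤)
  B2:  IN=(all ⊤)  OUT={d:0; rest ⊤}
  B3:  IN={d:0; rest ⊤}  OUT={a:+, d:0; rest ⊤}
  B4:  IN=(all ⊤)  OUT=(all ⊤)

Merge at B3: IN[B3] = OUT[B2] = {a: ⊤, b: ⊤, c: ⊤, d: 0, e: ⊤, f: ⊤}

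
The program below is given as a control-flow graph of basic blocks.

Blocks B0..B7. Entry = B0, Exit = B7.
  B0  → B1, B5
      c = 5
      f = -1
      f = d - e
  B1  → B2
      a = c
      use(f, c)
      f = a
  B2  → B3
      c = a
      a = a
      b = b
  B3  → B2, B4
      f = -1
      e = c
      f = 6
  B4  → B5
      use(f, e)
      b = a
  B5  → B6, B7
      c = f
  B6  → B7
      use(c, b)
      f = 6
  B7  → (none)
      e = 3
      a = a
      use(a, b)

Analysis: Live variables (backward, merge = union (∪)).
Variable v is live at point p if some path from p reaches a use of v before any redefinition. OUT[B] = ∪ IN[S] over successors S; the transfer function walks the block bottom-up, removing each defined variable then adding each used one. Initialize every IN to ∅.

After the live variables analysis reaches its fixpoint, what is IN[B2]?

Per-block solution:
  B0:  IN={a, b, d, e}  OUT={a, b, c, f}
  B1:  IN={b, c, f}  OUT={a, b}
  B2:  IN={a, b}  OUT={a, b, c}
  B3:  IN={a, b, c}  OUT={a, b, e, f}
  B4:  IN={a, e, f}  OUT={a, b, f}
  B5:  IN={a, b, f}  OUT={a, b, c}
  B6:  IN={a, b, c}  OUT={a, b}
  B7:  IN={a, b}  OUT={}

Merge at B2: OUT[B2] = IN[B3] = {a, b, c}
Applying B2's transfer function to that OUT value gives IN[B2] (row B2 above).

Answer: {a, b}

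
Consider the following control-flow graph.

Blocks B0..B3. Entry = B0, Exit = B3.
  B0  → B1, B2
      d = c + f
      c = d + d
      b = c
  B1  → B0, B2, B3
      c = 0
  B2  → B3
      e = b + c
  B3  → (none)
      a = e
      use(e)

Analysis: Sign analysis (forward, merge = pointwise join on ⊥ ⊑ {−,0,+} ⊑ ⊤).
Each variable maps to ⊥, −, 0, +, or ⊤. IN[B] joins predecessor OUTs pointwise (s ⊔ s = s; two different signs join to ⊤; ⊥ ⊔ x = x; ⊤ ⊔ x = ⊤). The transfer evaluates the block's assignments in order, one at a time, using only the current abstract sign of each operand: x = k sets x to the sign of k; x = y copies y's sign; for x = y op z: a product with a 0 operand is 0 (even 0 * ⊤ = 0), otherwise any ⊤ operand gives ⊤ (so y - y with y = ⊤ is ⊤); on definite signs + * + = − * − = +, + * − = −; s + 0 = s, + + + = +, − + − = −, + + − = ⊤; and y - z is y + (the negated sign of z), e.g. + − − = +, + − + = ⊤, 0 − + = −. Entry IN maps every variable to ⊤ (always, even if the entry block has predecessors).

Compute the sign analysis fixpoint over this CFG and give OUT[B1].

Converged values:
  B0: | IN=(all ⊤) | OUT=(all ⊤)
  B1: | IN=(all ⊤) | OUT={c:0; rest ⊤}
  B2: | IN=(all ⊤) | OUT=(all ⊤)
  B3: | IN=(all ⊤) | OUT=(all ⊤)

Merge at B1: IN[B1] = OUT[B0] = {a: ⊤, b: ⊤, c: ⊤, d: ⊤, e: ⊤, f: ⊤}
Applying B1's transfer function to that IN value gives OUT[B1] (row B1 above).

Answer: {a: ⊤, b: ⊤, c: 0, d: ⊤, e: ⊤, f: ⊤}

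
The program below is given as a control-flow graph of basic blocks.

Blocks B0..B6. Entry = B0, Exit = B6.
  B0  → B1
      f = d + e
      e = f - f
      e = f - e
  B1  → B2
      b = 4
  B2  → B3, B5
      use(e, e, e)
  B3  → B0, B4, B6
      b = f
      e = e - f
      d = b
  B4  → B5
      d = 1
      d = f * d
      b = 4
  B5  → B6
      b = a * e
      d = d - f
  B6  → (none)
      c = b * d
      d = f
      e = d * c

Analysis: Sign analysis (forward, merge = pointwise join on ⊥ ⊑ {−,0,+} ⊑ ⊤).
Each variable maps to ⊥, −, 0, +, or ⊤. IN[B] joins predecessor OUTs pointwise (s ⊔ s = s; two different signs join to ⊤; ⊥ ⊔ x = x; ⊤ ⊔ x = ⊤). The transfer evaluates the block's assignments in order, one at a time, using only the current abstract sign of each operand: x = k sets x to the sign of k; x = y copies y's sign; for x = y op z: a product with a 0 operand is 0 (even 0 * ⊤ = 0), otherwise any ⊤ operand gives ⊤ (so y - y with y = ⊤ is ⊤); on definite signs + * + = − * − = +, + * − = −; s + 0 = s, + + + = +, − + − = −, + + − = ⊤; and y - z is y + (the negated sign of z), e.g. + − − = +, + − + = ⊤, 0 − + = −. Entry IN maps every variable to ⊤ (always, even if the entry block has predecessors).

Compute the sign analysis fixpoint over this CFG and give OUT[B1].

Fixpoint table:
  B0:  IN=(all ⊤)  OUT=(all ⊤)
  B1:  IN=(all ⊤)  OUT={b:+; rest ⊤}
  B2:  IN={b:+; rest ⊤}  OUT={b:+; rest ⊤}
  B3:  IN={b:+; rest ⊤}  OUT=(all ⊤)
  B4:  IN=(all ⊤)  OUT={b:+; rest ⊤}
  B5:  IN={b:+; rest ⊤}  OUT=(all ⊤)
  B6:  IN=(all ⊤)  OUT=(all ⊤)

Merge at B1: IN[B1] = OUT[B0] = {a: ⊤, b: ⊤, c: ⊤, d: ⊤, e: ⊤, f: ⊤}
Applying B1's transfer function to that IN value gives OUT[B1] (row B1 above).

Answer: {a: ⊤, b: +, c: ⊤, d: ⊤, e: ⊤, f: ⊤}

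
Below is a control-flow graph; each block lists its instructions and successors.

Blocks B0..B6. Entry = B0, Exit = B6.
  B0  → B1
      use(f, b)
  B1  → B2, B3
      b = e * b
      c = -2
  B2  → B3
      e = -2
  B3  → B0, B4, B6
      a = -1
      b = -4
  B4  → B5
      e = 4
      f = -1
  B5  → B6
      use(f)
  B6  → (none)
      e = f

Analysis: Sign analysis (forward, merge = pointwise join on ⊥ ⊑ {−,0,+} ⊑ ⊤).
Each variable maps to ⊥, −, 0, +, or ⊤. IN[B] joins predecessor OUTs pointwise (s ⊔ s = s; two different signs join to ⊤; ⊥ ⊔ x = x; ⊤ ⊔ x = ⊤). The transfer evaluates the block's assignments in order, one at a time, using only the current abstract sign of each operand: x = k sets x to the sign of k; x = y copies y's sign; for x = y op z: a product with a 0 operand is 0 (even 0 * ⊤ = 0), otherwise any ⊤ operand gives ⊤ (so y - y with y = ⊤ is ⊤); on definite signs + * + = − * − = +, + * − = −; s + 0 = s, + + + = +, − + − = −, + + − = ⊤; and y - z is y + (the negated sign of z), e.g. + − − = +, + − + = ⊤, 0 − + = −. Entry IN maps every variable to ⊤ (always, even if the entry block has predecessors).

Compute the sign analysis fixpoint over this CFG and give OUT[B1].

Converged values:
  B0:   IN=(all ⊤)   OUT=(all ⊤)
  B1:   IN=(all ⊤)   OUT={c:-; rest ⊤}
  B2:   IN={c:-; rest ⊤}   OUT={c:-, e:-; rest ⊤}
  B3:   IN={c:-; rest ⊤}   OUT={a:-, b:-, c:-; rest ⊤}
  B4:   IN={a:-, b:-, c:-; rest ⊤}   OUT={a:-, b:-, c:-, e:+, f:-; rest ⊤}
  B5:   IN={a:-, b:-, c:-, e:+, f:-; rest ⊤}   OUT={a:-, b:-, c:-, e:+, f:-; rest ⊤}
  B6:   IN={a:-, b:-, c:-; rest ⊤}   OUT={a:-, b:-, c:-; rest ⊤}

Merge at B1: IN[B1] = OUT[B0] = {a: ⊤, b: ⊤, c: ⊤, d: ⊤, e: ⊤, f: ⊤}
Applying B1's transfer function to that IN value gives OUT[B1] (row B1 above).

Answer: {a: ⊤, b: ⊤, c: -, d: ⊤, e: ⊤, f: ⊤}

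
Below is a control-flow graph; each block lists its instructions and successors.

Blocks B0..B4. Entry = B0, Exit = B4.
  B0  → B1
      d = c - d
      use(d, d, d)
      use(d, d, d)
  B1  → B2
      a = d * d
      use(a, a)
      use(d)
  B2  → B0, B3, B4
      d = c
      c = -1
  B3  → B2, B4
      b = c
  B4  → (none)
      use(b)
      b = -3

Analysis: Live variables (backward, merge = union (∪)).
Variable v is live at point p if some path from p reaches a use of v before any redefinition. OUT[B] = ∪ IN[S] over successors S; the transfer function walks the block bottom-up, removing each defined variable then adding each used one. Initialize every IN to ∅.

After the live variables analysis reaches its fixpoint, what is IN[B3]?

Per-block solution:
  B0:  IN={b, c, d}  OUT={b, c, d}
  B1:  IN={b, c, d}  OUT={b, c}
  B2:  IN={b, c}  OUT={b, c, d}
  B3:  IN={c}  OUT={b, c}
  B4:  IN={b}  OUT={}

Merge at B3: OUT[B3] = IN[B2] ⊔ IN[B4] = {b, c}
Applying B3's transfer function to that OUT value gives IN[B3] (row B3 above).

Answer: {c}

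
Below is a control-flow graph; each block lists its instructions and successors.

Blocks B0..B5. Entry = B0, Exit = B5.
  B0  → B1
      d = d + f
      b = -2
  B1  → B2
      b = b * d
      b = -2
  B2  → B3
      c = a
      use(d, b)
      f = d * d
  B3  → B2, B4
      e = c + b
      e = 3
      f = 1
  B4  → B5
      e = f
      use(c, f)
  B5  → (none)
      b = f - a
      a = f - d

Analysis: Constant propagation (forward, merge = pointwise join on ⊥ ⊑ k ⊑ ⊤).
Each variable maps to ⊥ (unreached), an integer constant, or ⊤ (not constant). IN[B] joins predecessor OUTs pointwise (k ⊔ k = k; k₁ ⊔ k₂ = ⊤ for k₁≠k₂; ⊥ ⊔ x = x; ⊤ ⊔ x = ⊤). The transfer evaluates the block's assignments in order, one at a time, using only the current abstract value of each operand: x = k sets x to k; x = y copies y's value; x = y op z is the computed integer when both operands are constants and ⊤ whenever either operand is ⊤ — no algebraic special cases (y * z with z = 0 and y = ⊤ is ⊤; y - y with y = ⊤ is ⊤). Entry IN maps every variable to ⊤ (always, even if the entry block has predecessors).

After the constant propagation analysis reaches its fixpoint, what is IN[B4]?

Per-block solution:
  B0:   IN=(all ⊤)   OUT={b:-2; rest ⊤}
  B1:   IN={b:-2; rest ⊤}   OUT={b:-2; rest ⊤}
  B2:   IN={b:-2; rest ⊤}   OUT={b:-2; rest ⊤}
  B3:   IN={b:-2; rest ⊤}   OUT={b:-2, e:3, f:1; rest ⊤}
  B4:   IN={b:-2, e:3, f:1; rest ⊤}   OUT={b:-2, e:1, f:1; rest ⊤}
  B5:   IN={b:-2, e:1, f:1; rest ⊤}   OUT={e:1, f:1; rest ⊤}

Merge at B4: IN[B4] = OUT[B3] = {a: ⊤, b: -2, c: ⊤, d: ⊤, e: 3, f: 1}

Answer: {a: ⊤, b: -2, c: ⊤, d: ⊤, e: 3, f: 1}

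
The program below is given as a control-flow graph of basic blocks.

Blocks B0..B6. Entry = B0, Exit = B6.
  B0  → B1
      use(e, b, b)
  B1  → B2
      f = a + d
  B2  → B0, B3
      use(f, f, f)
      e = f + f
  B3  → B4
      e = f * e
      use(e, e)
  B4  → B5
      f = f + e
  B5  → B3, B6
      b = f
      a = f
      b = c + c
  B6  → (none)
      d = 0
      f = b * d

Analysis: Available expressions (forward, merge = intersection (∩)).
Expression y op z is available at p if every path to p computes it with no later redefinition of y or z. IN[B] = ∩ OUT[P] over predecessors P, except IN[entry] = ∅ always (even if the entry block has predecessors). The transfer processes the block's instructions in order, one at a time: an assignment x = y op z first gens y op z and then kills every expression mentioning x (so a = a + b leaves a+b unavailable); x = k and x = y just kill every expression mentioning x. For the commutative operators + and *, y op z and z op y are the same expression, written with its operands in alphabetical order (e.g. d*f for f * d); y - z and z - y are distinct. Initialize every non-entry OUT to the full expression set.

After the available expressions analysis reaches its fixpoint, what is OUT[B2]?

Answer: {a+d, f+f}

Trace:
Per-block solution:
  B0:  IN={}  OUT={}
  B1:  IN={}  OUT={a+d}
  B2:  IN={a+d}  OUT={a+d, f+f}
  B3:  IN={}  OUT={}
  B4:  IN={}  OUT={}
  B5:  IN={}  OUT={c+c}
  B6:  IN={c+c}  OUT={b*d, c+c}

Merge at B2: IN[B2] = OUT[B1] = {a+d}
Applying B2's transfer function to that IN value gives OUT[B2] (row B2 above).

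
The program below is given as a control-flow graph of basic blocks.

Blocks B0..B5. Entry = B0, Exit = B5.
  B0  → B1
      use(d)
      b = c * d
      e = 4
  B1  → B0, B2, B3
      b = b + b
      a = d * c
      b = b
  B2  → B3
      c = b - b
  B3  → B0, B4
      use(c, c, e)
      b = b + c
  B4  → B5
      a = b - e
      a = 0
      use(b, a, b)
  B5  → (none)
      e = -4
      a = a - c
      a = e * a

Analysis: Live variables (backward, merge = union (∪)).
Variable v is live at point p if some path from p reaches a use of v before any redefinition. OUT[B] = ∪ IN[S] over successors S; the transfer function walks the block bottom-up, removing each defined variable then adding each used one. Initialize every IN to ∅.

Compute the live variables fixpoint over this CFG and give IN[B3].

Answer: {b, c, d, e}

Derivation:
Converged values:
  B0:   IN={c, d}   OUT={b, c, d, e}
  B1:   IN={b, c, d, e}   OUT={b, c, d, e}
  B2:   IN={b, d, e}   OUT={b, c, d, e}
  B3:   IN={b, c, d, e}   OUT={b, c, d, e}
  B4:   IN={b, c, e}   OUT={a, c}
  B5:   IN={a, c}   OUT={}

Merge at B3: OUT[B3] = IN[B0] ⊔ IN[B4] = {b, c, d, e}
Applying B3's transfer function to that OUT value gives IN[B3] (row B3 above).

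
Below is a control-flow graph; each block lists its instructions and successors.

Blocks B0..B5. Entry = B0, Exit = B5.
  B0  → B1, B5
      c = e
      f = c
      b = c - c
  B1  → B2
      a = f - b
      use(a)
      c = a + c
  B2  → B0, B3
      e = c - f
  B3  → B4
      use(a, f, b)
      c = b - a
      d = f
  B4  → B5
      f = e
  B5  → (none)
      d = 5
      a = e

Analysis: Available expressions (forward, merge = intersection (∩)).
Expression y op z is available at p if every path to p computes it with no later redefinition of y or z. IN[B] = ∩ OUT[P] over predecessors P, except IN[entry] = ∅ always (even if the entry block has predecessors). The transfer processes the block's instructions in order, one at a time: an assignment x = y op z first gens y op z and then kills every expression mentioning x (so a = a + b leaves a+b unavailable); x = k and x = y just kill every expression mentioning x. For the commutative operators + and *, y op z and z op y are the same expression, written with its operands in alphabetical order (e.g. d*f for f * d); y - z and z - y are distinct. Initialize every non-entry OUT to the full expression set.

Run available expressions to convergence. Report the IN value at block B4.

Answer: {b-a, f-b}

Derivation:
Per-block solution:
  B0: | IN={} | OUT={c-c}
  B1: | IN={c-c} | OUT={f-b}
  B2: | IN={f-b} | OUT={c-f, f-b}
  B3: | IN={c-f, f-b} | OUT={b-a, f-b}
  B4: | IN={b-a, f-b} | OUT={b-a}
  B5: | IN={} | OUT={}

Merge at B4: IN[B4] = OUT[B3] = {b-a, f-b}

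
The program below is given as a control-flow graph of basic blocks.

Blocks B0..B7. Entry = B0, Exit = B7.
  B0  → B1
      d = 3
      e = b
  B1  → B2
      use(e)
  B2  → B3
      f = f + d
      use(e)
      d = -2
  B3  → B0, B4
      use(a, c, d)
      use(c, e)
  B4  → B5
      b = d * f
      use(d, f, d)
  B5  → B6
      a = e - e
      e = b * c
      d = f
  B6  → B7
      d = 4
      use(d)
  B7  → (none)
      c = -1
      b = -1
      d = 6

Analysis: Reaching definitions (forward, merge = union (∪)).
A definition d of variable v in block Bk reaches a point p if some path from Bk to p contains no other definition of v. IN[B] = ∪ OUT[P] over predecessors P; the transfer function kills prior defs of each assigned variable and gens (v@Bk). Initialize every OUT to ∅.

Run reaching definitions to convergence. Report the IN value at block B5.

Answer: {b@B4, d@B2, e@B0, f@B2}

Trace:
Converged values:
  B0:   IN={d@B2, e@B0, f@B2}   OUT={d@B0, e@B0, f@B2}
  B1:   IN={d@B0, e@B0, f@B2}   OUT={d@B0, e@B0, f@B2}
  B2:   IN={d@B0, e@B0, f@B2}   OUT={d@B2, e@B0, f@B2}
  B3:   IN={d@B2, e@B0, f@B2}   OUT={d@B2, e@B0, f@B2}
  B4:   IN={d@B2, e@B0, f@B2}   OUT={b@B4, d@B2, e@B0, f@B2}
  B5:   IN={b@B4, d@B2, e@B0, f@B2}   OUT={a@B5, b@B4, d@B5, e@B5, f@B2}
  B6:   IN={a@B5, b@B4, d@B5, e@B5, f@B2}   OUT={a@B5, b@B4, d@B6, e@B5, f@B2}
  B7:   IN={a@B5, b@B4, d@B6, e@B5, f@B2}   OUT={a@B5, b@B7, c@B7, d@B7, e@B5, f@B2}

Merge at B5: IN[B5] = OUT[B4] = {b@B4, d@B2, e@B0, f@B2}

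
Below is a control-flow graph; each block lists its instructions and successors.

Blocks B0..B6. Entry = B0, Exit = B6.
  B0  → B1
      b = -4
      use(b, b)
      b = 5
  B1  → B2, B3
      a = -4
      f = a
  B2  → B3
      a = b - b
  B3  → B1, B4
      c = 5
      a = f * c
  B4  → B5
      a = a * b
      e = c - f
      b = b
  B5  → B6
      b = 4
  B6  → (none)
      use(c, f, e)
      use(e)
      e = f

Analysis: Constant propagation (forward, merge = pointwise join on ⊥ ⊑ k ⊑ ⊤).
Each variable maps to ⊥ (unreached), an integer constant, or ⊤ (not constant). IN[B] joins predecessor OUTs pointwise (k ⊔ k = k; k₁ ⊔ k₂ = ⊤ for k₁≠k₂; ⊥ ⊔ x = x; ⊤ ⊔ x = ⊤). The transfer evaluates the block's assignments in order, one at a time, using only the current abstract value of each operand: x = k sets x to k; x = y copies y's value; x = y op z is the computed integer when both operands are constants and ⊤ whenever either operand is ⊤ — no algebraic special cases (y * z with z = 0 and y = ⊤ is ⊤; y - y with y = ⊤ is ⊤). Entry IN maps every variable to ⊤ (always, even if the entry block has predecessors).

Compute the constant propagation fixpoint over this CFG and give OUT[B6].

Per-block solution:
  B0:   IN=(all ⊤)   OUT={b:5; rest ⊤}
  B1:   IN={b:5; rest ⊤}   OUT={a:-4, b:5, f:-4; rest ⊤}
  B2:   IN={a:-4, b:5, f:-4; rest ⊤}   OUT={a:0, b:5, f:-4; rest ⊤}
  B3:   IN={b:5, f:-4; rest ⊤}   OUT={a:-20, b:5, c:5, f:-4; rest ⊤}
  B4:   IN={a:-20, b:5, c:5, f:-4; rest ⊤}   OUT={a:-100, b:5, c:5, e:9, f:-4; rest ⊤}
  B5:   IN={a:-100, b:5, c:5, e:9, f:-4; rest ⊤}   OUT={a:-100, b:4, c:5, e:9, f:-4; rest ⊤}
  B6:   IN={a:-100, b:4, c:5, e:9, f:-4; rest ⊤}   OUT={a:-100, b:4, c:5, e:-4, f:-4; rest ⊤}

Merge at B6: IN[B6] = OUT[B5] = {a: -100, b: 4, c: 5, d: ⊤, e: 9, f: -4}
Applying B6's transfer function to that IN value gives OUT[B6] (row B6 above).

Answer: {a: -100, b: 4, c: 5, d: ⊤, e: -4, f: -4}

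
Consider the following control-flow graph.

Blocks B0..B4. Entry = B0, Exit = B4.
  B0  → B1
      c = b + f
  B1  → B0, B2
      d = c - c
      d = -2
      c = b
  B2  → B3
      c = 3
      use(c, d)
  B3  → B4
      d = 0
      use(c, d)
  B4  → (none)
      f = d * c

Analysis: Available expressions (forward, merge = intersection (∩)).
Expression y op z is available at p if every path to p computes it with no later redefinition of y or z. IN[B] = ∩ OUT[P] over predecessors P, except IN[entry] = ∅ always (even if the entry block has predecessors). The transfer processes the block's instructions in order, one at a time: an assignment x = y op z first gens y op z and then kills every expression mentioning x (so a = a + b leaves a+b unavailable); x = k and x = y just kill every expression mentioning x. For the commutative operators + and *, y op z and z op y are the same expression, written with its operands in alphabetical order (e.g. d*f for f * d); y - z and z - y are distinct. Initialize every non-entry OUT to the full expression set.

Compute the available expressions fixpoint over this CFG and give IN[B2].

Answer: {b+f}

Working:
Fixpoint table:
  B0:  IN={}  OUT={b+f}
  B1:  IN={b+f}  OUT={b+f}
  B2:  IN={b+f}  OUT={b+f}
  B3:  IN={b+f}  OUT={b+f}
  B4:  IN={b+f}  OUT={c*d}

Merge at B2: IN[B2] = OUT[B1] = {b+f}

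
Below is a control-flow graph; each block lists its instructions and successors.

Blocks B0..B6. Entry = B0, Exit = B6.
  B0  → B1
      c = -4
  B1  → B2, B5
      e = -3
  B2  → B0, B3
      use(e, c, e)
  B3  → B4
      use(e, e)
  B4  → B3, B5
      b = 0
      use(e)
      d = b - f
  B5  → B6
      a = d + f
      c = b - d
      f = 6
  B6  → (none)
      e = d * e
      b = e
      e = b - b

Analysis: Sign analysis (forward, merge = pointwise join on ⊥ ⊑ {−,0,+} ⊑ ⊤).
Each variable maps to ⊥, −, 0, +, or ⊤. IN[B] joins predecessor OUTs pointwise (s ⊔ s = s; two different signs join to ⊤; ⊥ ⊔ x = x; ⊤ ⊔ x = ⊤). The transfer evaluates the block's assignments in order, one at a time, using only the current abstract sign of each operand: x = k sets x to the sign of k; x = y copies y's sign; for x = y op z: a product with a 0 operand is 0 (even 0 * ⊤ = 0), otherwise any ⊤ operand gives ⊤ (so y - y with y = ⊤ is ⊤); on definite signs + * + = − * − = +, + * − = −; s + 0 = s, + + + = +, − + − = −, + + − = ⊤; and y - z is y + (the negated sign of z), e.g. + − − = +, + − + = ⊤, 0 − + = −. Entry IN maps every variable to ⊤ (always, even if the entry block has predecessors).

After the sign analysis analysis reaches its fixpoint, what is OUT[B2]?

Per-block solution:
  B0:  IN=(all ⊤)  OUT={c:-; rest ⊤}
  B1:  IN={c:-; rest ⊤}  OUT={c:-, e:-; rest ⊤}
  B2:  IN={c:-, e:-; rest ⊤}  OUT={c:-, e:-; rest ⊤}
  B3:  IN={c:-, e:-; rest ⊤}  OUT={c:-, e:-; rest ⊤}
  B4:  IN={c:-, e:-; rest ⊤}  OUT={b:0, c:-, e:-; rest ⊤}
  B5:  IN={c:-, e:-; rest ⊤}  OUT={e:-, f:+; rest ⊤}
  B6:  IN={e:-, f:+; rest ⊤}  OUT={f:+; rest ⊤}

Merge at B2: IN[B2] = OUT[B1] = {a: ⊤, b: ⊤, c: -, d: ⊤, e: -, f: ⊤}
Applying B2's transfer function to that IN value gives OUT[B2] (row B2 above).

Answer: {a: ⊤, b: ⊤, c: -, d: ⊤, e: -, f: ⊤}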